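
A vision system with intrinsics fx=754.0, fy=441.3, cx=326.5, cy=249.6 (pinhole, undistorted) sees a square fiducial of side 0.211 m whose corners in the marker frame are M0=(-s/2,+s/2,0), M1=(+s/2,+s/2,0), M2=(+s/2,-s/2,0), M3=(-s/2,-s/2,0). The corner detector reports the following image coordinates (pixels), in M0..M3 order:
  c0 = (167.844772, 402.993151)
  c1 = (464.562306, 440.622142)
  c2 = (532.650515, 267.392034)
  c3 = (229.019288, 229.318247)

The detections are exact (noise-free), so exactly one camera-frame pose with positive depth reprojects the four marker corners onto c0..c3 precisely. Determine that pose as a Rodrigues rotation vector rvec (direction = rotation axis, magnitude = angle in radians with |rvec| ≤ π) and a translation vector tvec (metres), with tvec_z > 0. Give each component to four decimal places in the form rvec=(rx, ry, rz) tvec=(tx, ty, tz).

rvec=(0.0546, 0.0116, 0.2109) tvec=(0.0148, 0.1015, 0.5184)

Intrinsics K: fx=754.0, fy=441.3, cx=326.5, cy=249.6
Marker side s = 0.211 m; corners in marker frame (Z=0):
  M0 = (-0.1055, +0.1055, 0)
  M1 = (+0.1055, +0.1055, 0)
  M2 = (+0.1055, -0.1055, 0)
  M3 = (-0.1055, -0.1055, 0)
Detected image corners:
  c0 = (167.844772, 402.993151) px
  c1 = (464.562306, 440.622142) px
  c2 = (532.650515, 267.392034) px
  c3 = (229.019288, 229.318247) px
Planar DLT: solve 8×8 A·h = b for H (H[2,2]=1):
  H  [+1418.55907 -269.08322 +347.97880]
  H  [+175.64454 +857.82372 +336.03594]
  H  [-0.01114 +0.10676 +1.00000]
B = K⁻¹H; ‖b₁‖=1.929083, ‖b₂‖=1.929083; λ = 2/(‖b₁‖+‖b₂‖) = 0.518381, sign → tz>0 ⇒ λ=+0.518381
r₁ = λ·B[:,0] = (+0.97777,+0.20959,-0.00578); r₂ = λ·B[:,1] = (-0.20896,+0.97636,+0.05534)
r₃ = r₁×r₂ = (+0.01724,-0.05290,+0.99845); SVD([r₁ r₂ r₃]) → R = UVᵀ:
  R  [+0.97777 -0.20896 +0.01724]
  R  [+0.20959 +0.97636 -0.05290]
  R  [-0.00578 +0.05534 +0.99845]
t = (+0.01477, +0.10153, +0.51838) m
tr R = 2.952580; θ = arccos((tr R − 1)/2) = 0.218195 rad = 12.502°
axis k = ((R−Rᵀ)₃₂, (R−Rᵀ)₁₃, (R−Rᵀ)₂₁) / (2 sinθ) = (+0.250027, +0.053162, +0.966778)
rvec = θ·k = (+0.054555, +0.011600, +0.210946)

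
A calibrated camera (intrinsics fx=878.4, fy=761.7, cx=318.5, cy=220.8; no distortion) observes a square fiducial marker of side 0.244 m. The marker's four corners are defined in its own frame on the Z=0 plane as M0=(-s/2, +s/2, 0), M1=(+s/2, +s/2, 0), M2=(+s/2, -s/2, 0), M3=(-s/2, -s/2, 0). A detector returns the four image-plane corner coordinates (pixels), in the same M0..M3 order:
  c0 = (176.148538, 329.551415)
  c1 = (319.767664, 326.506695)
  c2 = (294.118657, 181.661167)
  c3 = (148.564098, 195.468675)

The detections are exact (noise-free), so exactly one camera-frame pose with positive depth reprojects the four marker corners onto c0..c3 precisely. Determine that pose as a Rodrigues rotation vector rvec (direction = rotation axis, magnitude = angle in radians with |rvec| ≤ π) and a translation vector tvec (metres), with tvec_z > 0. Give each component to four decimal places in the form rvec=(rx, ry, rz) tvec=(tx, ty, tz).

rvec=(0.1742, 0.4051, -0.1167) tvec=(-0.1275, 0.0657, 1.2962)

Intrinsics K: fx=878.4, fy=761.7, cx=318.5, cy=220.8
Marker side s = 0.244 m; corners in marker frame (Z=0):
  M0 = (-0.1220, +0.1220, 0)
  M1 = (+0.1220, +0.1220, 0)
  M2 = (+0.1220, -0.1220, 0)
  M3 = (-0.1220, -0.1220, 0)
Detected image corners:
  c0 = (176.148538, 329.551415) px
  c1 = (319.767664, 326.506695) px
  c2 = (294.118657, 181.661167) px
  c3 = (148.564098, 195.468675) px
Planar DLT: solve 8×8 A·h = b for H (H[2,2]=1):
  H  [+519.88533 +135.47794 +232.10139]
  H  [-114.18128 +599.62944 +259.40754]
  H  [-0.30952 +0.11184 +1.00000]
B = K⁻¹H; ‖b₁‖=0.771468, ‖b₂‖=0.771468; λ = 2/(‖b₁‖+‖b₂‖) = 1.296231, sign → tz>0 ⇒ λ=+1.296231
r₁ = λ·B[:,0] = (+0.91266,-0.07801,-0.40121); r₂ = λ·B[:,1] = (+0.14736,+0.97840,+0.14497)
r₃ = r₁×r₂ = (+0.38124,-0.19143,+0.90444); SVD([r₁ r₂ r₃]) → R = UVᵀ:
  R  [+0.91266 +0.14736 +0.38124]
  R  [-0.07801 +0.97840 -0.19143]
  R  [-0.40121 +0.14497 +0.90444]
t = (-0.12750, +0.06570, +1.29623) m
tr R = 2.795498; θ = arccos((tr R − 1)/2) = 0.456163 rad = 26.136°
axis k = ((R−Rᵀ)₃₂, (R−Rᵀ)₁₃, (R−Rᵀ)₂₁) / (2 sinθ) = (+0.381833, +0.888128, -0.255799)
rvec = θ·k = (+0.174178, +0.405131, -0.116686)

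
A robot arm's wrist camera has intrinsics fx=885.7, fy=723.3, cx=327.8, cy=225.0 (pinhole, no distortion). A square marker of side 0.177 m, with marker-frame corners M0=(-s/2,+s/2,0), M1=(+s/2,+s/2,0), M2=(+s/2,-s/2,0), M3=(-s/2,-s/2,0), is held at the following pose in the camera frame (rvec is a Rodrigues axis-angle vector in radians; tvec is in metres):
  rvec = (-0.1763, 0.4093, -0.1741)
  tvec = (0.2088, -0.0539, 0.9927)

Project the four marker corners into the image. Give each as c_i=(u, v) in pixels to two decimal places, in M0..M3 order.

c0=(451.31, 260.80) c1=(610.53, 235.74) c2=(578.86, 108.29) c3=(427.19, 140.66)

Intrinsics K: fx=885.7, fy=723.3, cx=327.8, cy=225.0
Marker side s = 0.177 m; corners in marker frame (Z=0):
  M0 = (-0.0885, +0.0885, 0)
  M1 = (+0.0885, +0.0885, 0)
  M2 = (+0.0885, -0.0885, 0)
  M3 = (-0.0885, -0.0885, 0)
rvec = (-0.1763, 0.4093, -0.1741), |rvec| = θ = 0.47845 rad = 27.413°
Rodrigues: sinθ=0.46041, 1−cosθ=0.11229; R = I + sinθ·[k]× + (1−cosθ)·[k]×²:
    [+0.90295 +0.13214 +0.40892]
    [-0.20293 +0.96988 +0.13470]
    [-0.37881 -0.20461 +0.90258]
t = (0.2088, -0.0539, 0.9927) m
M0: Pc = R·M0+t = (+0.14058, +0.04989, +1.00812); u = 885.7·(+0.14058)/1.00812 + 327.8 = 451.3115, v = 723.3·(+0.04989)/1.00812 + 225.0 = 260.7978
M1: Pc = R·M1+t = (+0.30041, +0.01398, +0.94107); u = 885.7·(+0.30041)/0.94107 + 327.8 = 610.5310, v = 723.3·(+0.01398)/0.94107 + 225.0 = 235.7415
M2: Pc = R·M2+t = (+0.27702, -0.15769, +0.97728); u = 885.7·(+0.27702)/0.97728 + 327.8 = 578.8575, v = 723.3·(-0.15769)/0.97728 + 225.0 = 108.2886
M3: Pc = R·M3+t = (+0.11719, -0.12178, +1.04433); u = 885.7·(+0.11719)/1.04433 + 327.8 = 427.1929, v = 723.3·(-0.12178)/1.04433 + 225.0 = 140.6588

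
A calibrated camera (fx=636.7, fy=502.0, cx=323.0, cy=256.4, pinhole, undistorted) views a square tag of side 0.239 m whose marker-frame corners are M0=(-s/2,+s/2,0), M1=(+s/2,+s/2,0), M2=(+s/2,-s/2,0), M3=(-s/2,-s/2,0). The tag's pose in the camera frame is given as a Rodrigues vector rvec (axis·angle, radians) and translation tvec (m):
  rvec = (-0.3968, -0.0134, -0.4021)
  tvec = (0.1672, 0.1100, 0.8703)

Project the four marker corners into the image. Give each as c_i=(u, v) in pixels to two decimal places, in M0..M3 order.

Intrinsics K: fx=636.7, fy=502.0, cx=323.0, cy=256.4
Marker side s = 0.239 m; corners in marker frame (Z=0):
  M0 = (-0.1195, +0.1195, 0)
  M1 = (+0.1195, +0.1195, 0)
  M2 = (+0.1195, -0.1195, 0)
  M3 = (-0.1195, -0.1195, 0)
rvec = (-0.3968, -0.0134, -0.4021), |rvec| = θ = 0.56508 rad = 32.377°
Rodrigues: sinθ=0.53548, 1−cosθ=0.15545; R = I + sinθ·[k]× + (1−cosθ)·[k]×²:
    [+0.92120 +0.38363 +0.06498]
    [-0.37845 +0.84463 +0.37864]
    [+0.09037 -0.37339 +0.92326]
t = (0.1672, 0.1100, 0.8703) m
M0: Pc = R·M0+t = (+0.10296, +0.25616, +0.81488); u = 636.7·(+0.10296)/0.81488 + 323.0 = 403.4473, v = 502.0·(+0.25616)/0.81488 + 256.4 = 414.2045
M1: Pc = R·M1+t = (+0.32313, +0.16571, +0.83648); u = 636.7·(+0.32313)/0.83648 + 323.0 = 568.9534, v = 502.0·(+0.16571)/0.83648 + 256.4 = 355.8476
M2: Pc = R·M2+t = (+0.23144, -0.03616, +0.92572); u = 636.7·(+0.23144)/0.92572 + 323.0 = 482.1816, v = 502.0·(-0.03616)/0.92572 + 256.4 = 236.7919
M3: Pc = R·M3+t = (+0.01127, +0.05429, +0.90412); u = 636.7·(+0.01127)/0.90412 + 323.0 = 330.9388, v = 502.0·(+0.05429)/0.90412 + 256.4 = 286.5444

c0=(403.45, 414.20) c1=(568.95, 355.85) c2=(482.18, 236.79) c3=(330.94, 286.54)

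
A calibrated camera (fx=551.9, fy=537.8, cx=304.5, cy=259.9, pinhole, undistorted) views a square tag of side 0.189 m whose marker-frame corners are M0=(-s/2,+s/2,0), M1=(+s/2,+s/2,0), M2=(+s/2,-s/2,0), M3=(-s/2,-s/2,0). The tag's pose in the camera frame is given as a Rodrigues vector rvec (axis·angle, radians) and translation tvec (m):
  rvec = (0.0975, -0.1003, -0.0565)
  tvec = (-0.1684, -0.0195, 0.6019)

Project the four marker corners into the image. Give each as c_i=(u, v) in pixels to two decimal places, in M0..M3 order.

Intrinsics K: fx=551.9, fy=537.8, cx=304.5, cy=259.9
Marker side s = 0.189 m; corners in marker frame (Z=0):
  M0 = (-0.0945, +0.0945, 0)
  M1 = (+0.0945, +0.0945, 0)
  M2 = (+0.0945, -0.0945, 0)
  M3 = (-0.0945, -0.0945, 0)
rvec = (0.0975, -0.1003, -0.0565), |rvec| = θ = 0.15086 rad = 8.644°
Rodrigues: sinθ=0.15029, 1−cosθ=0.01136; R = I + sinθ·[k]× + (1−cosθ)·[k]×²:
    [+0.99339 +0.05141 -0.10267]
    [-0.06117 +0.99366 -0.09430]
    [+0.09717 +0.09996 +0.99024]
t = (-0.1684, -0.0195, 0.6019) m
M0: Pc = R·M0+t = (-0.25742, +0.08018, +0.60216); u = 551.9·(-0.25742)/0.60216 + 304.5 = 68.5698, v = 537.8·(+0.08018)/0.60216 + 259.9 = 331.5110
M1: Pc = R·M1+t = (-0.06967, +0.06862, +0.62053); u = 551.9·(-0.06967)/0.62053 + 304.5 = 242.5378, v = 537.8·(+0.06862)/0.62053 + 259.9 = 319.3724
M2: Pc = R·M2+t = (-0.07938, -0.11918, +0.60164); u = 551.9·(-0.07938)/0.60164 + 304.5 = 231.6797, v = 537.8·(-0.11918)/0.60164 + 259.9 = 153.3644
M3: Pc = R·M3+t = (-0.26713, -0.10762, +0.58327); u = 551.9·(-0.26713)/0.58327 + 304.5 = 51.7349, v = 537.8·(-0.10762)/0.58327 + 259.9 = 160.6691

c0=(68.57, 331.51) c1=(242.54, 319.37) c2=(231.68, 153.36) c3=(51.73, 160.67)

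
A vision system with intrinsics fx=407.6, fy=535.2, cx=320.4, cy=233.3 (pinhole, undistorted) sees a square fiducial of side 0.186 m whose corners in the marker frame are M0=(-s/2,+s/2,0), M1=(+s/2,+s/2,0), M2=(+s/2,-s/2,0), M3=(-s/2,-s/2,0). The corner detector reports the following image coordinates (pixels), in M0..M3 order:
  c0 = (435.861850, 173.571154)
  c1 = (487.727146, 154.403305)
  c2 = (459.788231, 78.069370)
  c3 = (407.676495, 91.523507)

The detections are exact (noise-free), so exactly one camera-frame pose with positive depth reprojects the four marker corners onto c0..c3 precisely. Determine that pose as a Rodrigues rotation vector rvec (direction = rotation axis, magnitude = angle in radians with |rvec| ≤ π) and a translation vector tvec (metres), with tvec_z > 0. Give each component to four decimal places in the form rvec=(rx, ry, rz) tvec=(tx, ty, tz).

Intrinsics K: fx=407.6, fy=535.2, cx=320.4, cy=233.3
Marker side s = 0.186 m; corners in marker frame (Z=0):
  M0 = (-0.0930, +0.0930, 0)
  M1 = (+0.0930, +0.0930, 0)
  M2 = (+0.0930, -0.0930, 0)
  M3 = (-0.0930, -0.0930, 0)
Detected image corners:
  c0 = (435.861850, 173.571154) px
  c1 = (487.727146, 154.403305) px
  c2 = (459.788231, 78.069370) px
  c3 = (407.676495, 91.523507) px
Planar DLT: solve 8×8 A·h = b for H (H[2,2]=1):
  H  [+437.94681 +76.74548 +448.40282]
  H  [-43.44456 +404.66480 +123.51404]
  H  [+0.35382 -0.16550 +1.00000]
B = K⁻¹H; ‖b₁‖=0.902631, ‖b₂‖=0.902631; λ = 2/(‖b₁‖+‖b₂‖) = 1.107873, sign → tz>0 ⇒ λ=+1.107873
r₁ = λ·B[:,0] = (+0.88223,-0.26080,+0.39199); r₂ = λ·B[:,1] = (+0.35272,+0.91759,-0.18335)
r₃ = r₁×r₂ = (-0.31187,+0.30002,+0.90151); SVD([r₁ r₂ r₃]) → R = UVᵀ:
  R  [+0.88223 +0.35272 -0.31187]
  R  [-0.26080 +0.91759 +0.30002]
  R  [+0.39199 -0.18335 +0.90151]
t = (+0.34792, -0.22726, +1.10787) m
tr R = 2.701329; θ = arccos((tr R − 1)/2) = 0.553548 rad = 31.716°
axis k = ((R−Rᵀ)₃₂, (R−Rᵀ)₁₃, (R−Rᵀ)₂₁) / (2 sinθ) = (-0.459735, -0.669435, -0.583524)
rvec = θ·k = (-0.254486, -0.370565, -0.323009)

rvec=(-0.2545, -0.3706, -0.3230) tvec=(0.3479, -0.2273, 1.1079)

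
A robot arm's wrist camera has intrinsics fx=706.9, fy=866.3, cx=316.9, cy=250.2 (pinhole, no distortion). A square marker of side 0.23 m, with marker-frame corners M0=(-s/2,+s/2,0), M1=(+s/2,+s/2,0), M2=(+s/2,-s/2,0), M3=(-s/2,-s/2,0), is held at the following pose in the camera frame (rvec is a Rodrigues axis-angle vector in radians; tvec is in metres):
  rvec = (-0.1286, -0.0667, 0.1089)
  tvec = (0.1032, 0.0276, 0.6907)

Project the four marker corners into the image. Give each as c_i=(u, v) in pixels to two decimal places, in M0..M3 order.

c0=(292.77, 416.04) c1=(529.57, 445.60) c2=(544.28, 161.67) c3=(318.01, 127.85)

Intrinsics K: fx=706.9, fy=866.3, cx=316.9, cy=250.2
Marker side s = 0.23 m; corners in marker frame (Z=0):
  M0 = (-0.1150, +0.1150, 0)
  M1 = (+0.1150, +0.1150, 0)
  M2 = (+0.1150, -0.1150, 0)
  M3 = (-0.1150, -0.1150, 0)
rvec = (-0.1286, -0.0667, 0.1089), |rvec| = θ = 0.18123 rad = 10.384°
Rodrigues: sinθ=0.18024, 1−cosθ=0.01638; R = I + sinθ·[k]× + (1−cosθ)·[k]×²:
    [+0.99187 -0.10403 -0.07332]
    [+0.11258 +0.98584 +0.12428]
    [+0.05935 -0.13152 +0.98954]
t = (0.1032, 0.0276, 0.6907) m
M0: Pc = R·M0+t = (-0.02283, +0.12802, +0.66875); u = 706.9·(-0.02283)/0.66875 + 316.9 = 292.7697, v = 866.3·(+0.12802)/0.66875 + 250.2 = 416.0435
M1: Pc = R·M1+t = (+0.20530, +0.15392, +0.68240); u = 706.9·(+0.20530)/0.68240 + 316.9 = 529.5723, v = 866.3·(+0.15392)/0.68240 + 250.2 = 445.5978
M2: Pc = R·M2+t = (+0.22923, -0.07282, +0.71265); u = 706.9·(+0.22923)/0.71265 + 316.9 = 544.2785, v = 866.3·(-0.07282)/0.71265 + 250.2 = 161.6740
M3: Pc = R·M3+t = (+0.00110, -0.09872, +0.69900); u = 706.9·(+0.00110)/0.69900 + 316.9 = 318.0108, v = 866.3·(-0.09872)/0.69900 + 250.2 = 127.8538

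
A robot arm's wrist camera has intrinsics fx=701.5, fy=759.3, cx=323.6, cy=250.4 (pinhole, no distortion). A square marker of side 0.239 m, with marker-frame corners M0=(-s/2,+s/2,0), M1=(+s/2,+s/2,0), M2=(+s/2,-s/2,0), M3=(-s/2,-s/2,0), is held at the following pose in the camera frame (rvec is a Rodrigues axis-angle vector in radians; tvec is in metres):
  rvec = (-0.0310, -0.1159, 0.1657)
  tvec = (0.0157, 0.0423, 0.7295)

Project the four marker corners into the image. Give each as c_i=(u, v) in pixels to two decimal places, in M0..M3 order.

Intrinsics K: fx=701.5, fy=759.3, cx=323.6, cy=250.4
Marker side s = 0.239 m; corners in marker frame (Z=0):
  M0 = (-0.1195, +0.1195, 0)
  M1 = (+0.1195, +0.1195, 0)
  M2 = (+0.1195, -0.1195, 0)
  M3 = (-0.1195, -0.1195, 0)
rvec = (-0.0310, -0.1159, 0.1657), |rvec| = θ = 0.20457 rad = 11.721°
Rodrigues: sinθ=0.20315, 1−cosθ=0.02085; R = I + sinθ·[k]× + (1−cosθ)·[k]×²:
    [+0.97963 -0.16276 -0.11765]
    [+0.16634 +0.98584 +0.02122]
    [+0.11253 -0.04035 +0.99283]
t = (0.0157, 0.0423, 0.7295) m
M0: Pc = R·M0+t = (-0.12081, +0.14023, +0.71123); u = 701.5·(-0.12081)/0.71123 + 323.6 = 204.4380, v = 759.3·(+0.14023)/0.71123 + 250.4 = 400.1085
M1: Pc = R·M1+t = (+0.11332, +0.17999, +0.73813); u = 701.5·(+0.11332)/0.73813 + 323.6 = 431.2933, v = 759.3·(+0.17999)/0.73813 + 250.4 = 435.5484
M2: Pc = R·M2+t = (+0.15221, -0.05563, +0.74777); u = 701.5·(+0.15221)/0.74777 + 323.6 = 466.3961, v = 759.3·(-0.05563)/0.74777 + 250.4 = 193.9115
M3: Pc = R·M3+t = (-0.08192, -0.09539, +0.72087); u = 701.5·(-0.08192)/0.72087 + 323.6 = 243.8856, v = 759.3·(-0.09539)/0.72087 + 250.4 = 149.9303

c0=(204.44, 400.11) c1=(431.29, 435.55) c2=(466.40, 193.91) c3=(243.89, 149.93)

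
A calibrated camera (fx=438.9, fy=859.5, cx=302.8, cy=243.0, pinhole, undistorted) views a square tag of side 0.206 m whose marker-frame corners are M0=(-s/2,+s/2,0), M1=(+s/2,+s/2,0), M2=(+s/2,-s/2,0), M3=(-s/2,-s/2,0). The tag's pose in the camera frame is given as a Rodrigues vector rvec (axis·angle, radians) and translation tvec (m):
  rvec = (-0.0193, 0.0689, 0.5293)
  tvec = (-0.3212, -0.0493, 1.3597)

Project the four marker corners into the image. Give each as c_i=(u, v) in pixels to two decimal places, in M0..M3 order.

Intrinsics K: fx=438.9, fy=859.5, cx=302.8, cy=243.0
Marker side s = 0.206 m; corners in marker frame (Z=0):
  M0 = (-0.1030, +0.1030, 0)
  M1 = (+0.1030, +0.1030, 0)
  M2 = (+0.1030, -0.1030, 0)
  M3 = (-0.1030, -0.1030, 0)
rvec = (-0.0193, 0.0689, 0.5293), |rvec| = θ = 0.53411 rad = 30.603°
Rodrigues: sinθ=0.50908, 1−cosθ=0.13928; R = I + sinθ·[k]× + (1−cosθ)·[k]×²:
    [+0.86090 -0.50514 +0.06068]
    [+0.50384 +0.86304 +0.03620]
    [-0.07066 -0.00059 +0.99750]
t = (-0.3212, -0.0493, 1.3597) m
M0: Pc = R·M0+t = (-0.46190, -0.01230, +1.36692); u = 438.9·(-0.46190)/1.36692 + 302.8 = 154.4889, v = 859.5·(-0.01230)/1.36692 + 243.0 = 235.2642
M1: Pc = R·M1+t = (-0.28456, +0.09149, +1.35236); u = 438.9·(-0.28456)/1.35236 + 302.8 = 210.4491, v = 859.5·(+0.09149)/1.35236 + 243.0 = 301.1460
M2: Pc = R·M2+t = (-0.18050, -0.08630, +1.35248); u = 438.9·(-0.18050)/1.35248 + 302.8 = 244.2259, v = 859.5·(-0.08630)/1.35248 + 243.0 = 188.1583
M3: Pc = R·M3+t = (-0.35784, -0.19009, +1.36704); u = 438.9·(-0.35784)/1.36704 + 302.8 = 187.9111, v = 859.5·(-0.19009)/1.36704 + 243.0 = 123.4854

c0=(154.49, 235.26) c1=(210.45, 301.15) c2=(244.23, 188.16) c3=(187.91, 123.49)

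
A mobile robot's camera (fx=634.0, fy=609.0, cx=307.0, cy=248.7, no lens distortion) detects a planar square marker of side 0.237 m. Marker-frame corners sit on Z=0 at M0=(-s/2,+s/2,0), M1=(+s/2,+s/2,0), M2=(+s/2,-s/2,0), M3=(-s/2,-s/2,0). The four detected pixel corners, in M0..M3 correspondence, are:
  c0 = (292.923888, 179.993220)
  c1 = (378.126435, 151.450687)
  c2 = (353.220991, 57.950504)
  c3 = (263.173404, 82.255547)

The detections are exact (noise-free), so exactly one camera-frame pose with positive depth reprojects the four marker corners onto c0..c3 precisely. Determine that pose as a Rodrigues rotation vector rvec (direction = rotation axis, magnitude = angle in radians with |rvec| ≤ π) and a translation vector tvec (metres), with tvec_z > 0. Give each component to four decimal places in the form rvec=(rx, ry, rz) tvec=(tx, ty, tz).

Intrinsics K: fx=634.0, fy=609.0, cx=307.0, cy=248.7
Marker side s = 0.237 m; corners in marker frame (Z=0):
  M0 = (-0.1185, +0.1185, 0)
  M1 = (+0.1185, +0.1185, 0)
  M2 = (+0.1185, -0.1185, 0)
  M3 = (-0.1185, -0.1185, 0)
Detected image corners:
  c0 = (292.923888, 179.993220) px
  c1 = (378.126435, 151.450687) px
  c2 = (353.220991, 57.950504) px
  c3 = (263.173404, 82.255547) px
Planar DLT: solve 8×8 A·h = b for H (H[2,2]=1):
  H  [+444.04457 +166.87982 +323.32398]
  H  [-84.36567 +422.20604 +118.46275]
  H  [+0.23151 +0.16110 +1.00000]
B = K⁻¹H; ‖b₁‖=0.673793, ‖b₂‖=0.673793; λ = 2/(‖b₁‖+‖b₂‖) = 1.484136, sign → tz>0 ⇒ λ=+1.484136
r₁ = λ·B[:,0] = (+0.87309,-0.34591,+0.34359); r₂ = λ·B[:,1] = (+0.27487,+0.93128,+0.23910)
r₃ = r₁×r₂ = (-0.40268,-0.11431,+0.90817); SVD([r₁ r₂ r₃]) → R = UVᵀ:
  R  [+0.87309 +0.27487 -0.40268]
  R  [-0.34591 +0.93128 -0.11431]
  R  [+0.34359 +0.23910 +0.90817]
t = (+0.03821, -0.31739, +1.48414) m
tr R = 2.712542; θ = arccos((tr R − 1)/2) = 0.542790 rad = 31.100°
axis k = ((R−Rᵀ)₃₂, (R−Rᵀ)₁₃, (R−Rᵀ)₂₁) / (2 sinθ) = (+0.342099, -0.722398, -0.600924)
rvec = θ·k = (+0.185688, -0.392110, -0.326175)

rvec=(0.1857, -0.3921, -0.3262) tvec=(0.0382, -0.3174, 1.4841)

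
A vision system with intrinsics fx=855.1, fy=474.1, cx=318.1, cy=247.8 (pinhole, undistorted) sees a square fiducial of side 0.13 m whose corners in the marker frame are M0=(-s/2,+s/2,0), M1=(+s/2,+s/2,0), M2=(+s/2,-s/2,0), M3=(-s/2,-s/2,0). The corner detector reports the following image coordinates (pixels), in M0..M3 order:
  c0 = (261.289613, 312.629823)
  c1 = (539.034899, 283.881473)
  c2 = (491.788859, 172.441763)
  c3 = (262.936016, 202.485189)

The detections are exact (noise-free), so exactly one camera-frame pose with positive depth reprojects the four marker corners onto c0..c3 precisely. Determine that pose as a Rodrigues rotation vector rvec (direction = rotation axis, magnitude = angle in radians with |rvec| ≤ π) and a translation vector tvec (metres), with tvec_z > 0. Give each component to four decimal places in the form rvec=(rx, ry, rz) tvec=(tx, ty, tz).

rvec=(-0.6623, 0.2682, -0.1303) tvec=(0.0332, -0.0088, 0.4315)

Intrinsics K: fx=855.1, fy=474.1, cx=318.1, cy=247.8
Marker side s = 0.13 m; corners in marker frame (Z=0):
  M0 = (-0.0650, +0.0650, 0)
  M1 = (+0.0650, +0.0650, 0)
  M2 = (+0.0650, -0.0650, 0)
  M3 = (-0.0650, -0.0650, 0)
Detected image corners:
  c0 = (261.289613, 312.629823) px
  c1 = (539.034899, 283.881473) px
  c2 = (491.788859, 172.441763) px
  c3 = (262.936016, 202.485189) px
Planar DLT: solve 8×8 A·h = b for H (H[2,2]=1):
  H  [+1747.10346 -391.08624 +383.80325]
  H  [-341.36022 +501.82992 +238.11787]
  H  [-0.47258 -1.44225 +1.00000]
B = K⁻¹H; ‖b₁‖=2.317510, ‖b₂‖=2.317510; λ = 2/(‖b₁‖+‖b₂‖) = 0.431498, sign → tz>0 ⇒ λ=+0.431498
r₁ = λ·B[:,0] = (+0.95748,-0.20410,-0.20392); r₂ = λ·B[:,1] = (+0.03416,+0.78201,-0.62233)
r₃ = r₁×r₂ = (+0.28649,+0.58890,+0.75573); SVD([r₁ r₂ r₃]) → R = UVᵀ:
  R  [+0.95748 +0.03416 +0.28649]
  R  [-0.20410 +0.78201 +0.58890]
  R  [-0.20392 -0.62233 +0.75573]
t = (+0.03315, -0.00881, +0.43150) m
tr R = 2.495215; θ = arccos((tr R − 1)/2) = 0.726344 rad = 41.616°
axis k = ((R−Rᵀ)₃₂, (R−Rᵀ)₁₃, (R−Rᵀ)₂₁) / (2 sinθ) = (-0.911874, +0.369201, -0.179376)
rvec = θ·k = (-0.662335, +0.268167, -0.130289)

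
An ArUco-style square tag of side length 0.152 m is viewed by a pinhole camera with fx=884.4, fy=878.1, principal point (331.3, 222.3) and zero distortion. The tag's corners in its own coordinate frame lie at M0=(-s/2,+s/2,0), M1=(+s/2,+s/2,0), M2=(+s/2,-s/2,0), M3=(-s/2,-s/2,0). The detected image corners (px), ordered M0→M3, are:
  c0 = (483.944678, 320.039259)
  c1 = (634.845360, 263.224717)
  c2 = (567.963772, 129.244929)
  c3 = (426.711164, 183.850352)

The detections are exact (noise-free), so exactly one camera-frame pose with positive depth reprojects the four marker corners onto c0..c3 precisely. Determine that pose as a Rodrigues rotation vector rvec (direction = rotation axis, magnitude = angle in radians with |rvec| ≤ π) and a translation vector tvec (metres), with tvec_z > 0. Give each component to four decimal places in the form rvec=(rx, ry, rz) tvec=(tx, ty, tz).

rvec=(-0.3491, 0.1191, -0.3574) tvec=(0.1922, -0.0002, 0.8681)

Intrinsics K: fx=884.4, fy=878.1, cx=331.3, cy=222.3
Marker side s = 0.152 m; corners in marker frame (Z=0):
  M0 = (-0.0760, +0.0760, 0)
  M1 = (+0.0760, +0.0760, 0)
  M2 = (+0.0760, -0.0760, 0)
  M3 = (-0.0760, -0.0760, 0)
Detected image corners:
  c0 = (483.944678, 320.039259) px
  c1 = (634.845360, 263.224717) px
  c2 = (567.963772, 129.244929) px
  c3 = (426.711164, 183.850352) px
Planar DLT: solve 8×8 A·h = b for H (H[2,2]=1):
  H  [+927.84805 +192.21541 +527.06434]
  H  [-379.94264 +797.17466 +222.12119]
  H  [-0.06094 -0.40864 +1.00000]
B = K⁻¹H; ‖b₁‖=1.151914, ‖b₂‖=1.151914; λ = 2/(‖b₁‖+‖b₂‖) = 0.868120, sign → tz>0 ⇒ λ=+0.868120
r₁ = λ·B[:,0] = (+0.93059,-0.36223,-0.05290); r₂ = λ·B[:,1] = (+0.32157,+0.87792,-0.35475)
r₃ = r₁×r₂ = (+0.17494,+0.31311,+0.93346); SVD([r₁ r₂ r₃]) → R = UVᵀ:
  R  [+0.93059 +0.32157 +0.17494]
  R  [-0.36223 +0.87792 +0.31311]
  R  [-0.05290 -0.35475 +0.93346]
t = (+0.19216, -0.00018, +0.86812) m
tr R = 2.741973; θ = arccos((tr R − 1)/2) = 0.513590 rad = 29.427°
axis k = ((R−Rᵀ)₃₂, (R−Rᵀ)₁₃, (R−Rᵀ)₂₁) / (2 sinθ) = (-0.679676, +0.231875, -0.695898)
rvec = θ·k = (-0.349075, +0.119089, -0.357406)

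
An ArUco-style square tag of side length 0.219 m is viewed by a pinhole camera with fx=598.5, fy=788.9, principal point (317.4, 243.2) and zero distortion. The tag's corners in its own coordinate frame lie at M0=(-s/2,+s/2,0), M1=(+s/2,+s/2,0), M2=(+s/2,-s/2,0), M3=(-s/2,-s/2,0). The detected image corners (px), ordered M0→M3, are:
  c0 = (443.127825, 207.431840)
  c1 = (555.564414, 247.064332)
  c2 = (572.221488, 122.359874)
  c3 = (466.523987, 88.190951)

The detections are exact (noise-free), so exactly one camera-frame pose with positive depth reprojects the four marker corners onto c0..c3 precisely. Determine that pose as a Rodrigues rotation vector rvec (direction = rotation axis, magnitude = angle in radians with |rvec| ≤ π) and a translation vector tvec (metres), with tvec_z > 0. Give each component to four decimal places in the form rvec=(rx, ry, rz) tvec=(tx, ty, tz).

Intrinsics K: fx=598.5, fy=788.9, cx=317.4, cy=243.2
Marker side s = 0.219 m; corners in marker frame (Z=0):
  M0 = (-0.1095, +0.1095, 0)
  M1 = (+0.1095, +0.1095, 0)
  M2 = (+0.1095, -0.1095, 0)
  M3 = (-0.1095, -0.1095, 0)
Detected image corners:
  c0 = (443.127825, 207.431840) px
  c1 = (555.564414, 247.064332) px
  c2 = (572.221488, 122.359874) px
  c3 = (466.523987, 88.190951) px
Planar DLT: solve 8×8 A·h = b for H (H[2,2]=1):
  H  [+440.00219 -245.90619 +509.01729]
  H  [+149.31047 +506.44276 +164.01107]
  H  [-0.11291 -0.30287 +1.00000]
B = K⁻¹H; ‖b₁‖=0.833705, ‖b₂‖=0.833705; λ = 2/(‖b₁‖+‖b₂‖) = 1.199464, sign → tz>0 ⇒ λ=+1.199464
r₁ = λ·B[:,0] = (+0.95364,+0.26877,-0.13543); r₂ = λ·B[:,1] = (-0.30017,+0.88200,-0.36328)
r₃ = r₁×r₂ = (+0.02181,+0.38709,+0.92178); SVD([r₁ r₂ r₃]) → R = UVᵀ:
  R  [+0.95364 -0.30017 +0.02181]
  R  [+0.26877 +0.88200 +0.38709]
  R  [-0.13543 -0.36328 +0.92178]
t = (+0.38402, -0.12040, +1.19946) m
tr R = 2.757422; θ = arccos((tr R − 1)/2) = 0.497642 rad = 28.513°
axis k = ((R−Rᵀ)₃₂, (R−Rᵀ)₁₃, (R−Rᵀ)₂₁) / (2 sinθ) = (-0.785972, +0.164698, +0.595922)
rvec = θ·k = (-0.391132, +0.081961, +0.296555)

rvec=(-0.3911, 0.0820, 0.2966) tvec=(0.3840, -0.1204, 1.1995)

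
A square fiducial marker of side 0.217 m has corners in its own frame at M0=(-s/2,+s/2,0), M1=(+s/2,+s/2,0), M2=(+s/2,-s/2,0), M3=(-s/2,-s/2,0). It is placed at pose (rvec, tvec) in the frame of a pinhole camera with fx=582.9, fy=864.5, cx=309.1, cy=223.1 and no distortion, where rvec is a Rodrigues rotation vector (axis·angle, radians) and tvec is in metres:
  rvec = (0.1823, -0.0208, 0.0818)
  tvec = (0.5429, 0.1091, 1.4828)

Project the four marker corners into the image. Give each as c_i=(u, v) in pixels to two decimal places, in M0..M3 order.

c0=(474.63, 342.36) c1=(557.68, 351.77) c2=(571.49, 229.80) c3=(486.26, 219.64)

Intrinsics K: fx=582.9, fy=864.5, cx=309.1, cy=223.1
Marker side s = 0.217 m; corners in marker frame (Z=0):
  M0 = (-0.1085, +0.1085, 0)
  M1 = (+0.1085, +0.1085, 0)
  M2 = (+0.1085, -0.1085, 0)
  M3 = (-0.1085, -0.1085, 0)
rvec = (0.1823, -0.0208, 0.0818), |rvec| = θ = 0.20089 rad = 11.510°
Rodrigues: sinθ=0.19954, 1−cosθ=0.02011; R = I + sinθ·[k]× + (1−cosθ)·[k]×²:
    [+0.99645 -0.08314 -0.01323]
    [+0.07936 +0.98010 -0.18192]
    [+0.02809 +0.18023 +0.98322]
t = (0.5429, 0.1091, 1.4828) m
M0: Pc = R·M0+t = (+0.42576, +0.20683, +1.49931); u = 582.9·(+0.42576)/1.49931 + 309.1 = 474.6285, v = 864.5·(+0.20683)/1.49931 + 223.1 = 342.3585
M1: Pc = R·M1+t = (+0.64199, +0.22405, +1.50540); u = 582.9·(+0.64199)/1.50540 + 309.1 = 557.6836, v = 864.5·(+0.22405)/1.50540 + 223.1 = 351.7653
M2: Pc = R·M2+t = (+0.66004, +0.01137, +1.46629); u = 582.9·(+0.66004)/1.46629 + 309.1 = 571.4860, v = 864.5·(+0.01137)/1.46629 + 223.1 = 229.8032
M3: Pc = R·M3+t = (+0.44381, -0.00585, +1.46020); u = 582.9·(+0.44381)/1.46020 + 309.1 = 486.2640, v = 864.5·(-0.00585)/1.46020 + 223.1 = 219.6353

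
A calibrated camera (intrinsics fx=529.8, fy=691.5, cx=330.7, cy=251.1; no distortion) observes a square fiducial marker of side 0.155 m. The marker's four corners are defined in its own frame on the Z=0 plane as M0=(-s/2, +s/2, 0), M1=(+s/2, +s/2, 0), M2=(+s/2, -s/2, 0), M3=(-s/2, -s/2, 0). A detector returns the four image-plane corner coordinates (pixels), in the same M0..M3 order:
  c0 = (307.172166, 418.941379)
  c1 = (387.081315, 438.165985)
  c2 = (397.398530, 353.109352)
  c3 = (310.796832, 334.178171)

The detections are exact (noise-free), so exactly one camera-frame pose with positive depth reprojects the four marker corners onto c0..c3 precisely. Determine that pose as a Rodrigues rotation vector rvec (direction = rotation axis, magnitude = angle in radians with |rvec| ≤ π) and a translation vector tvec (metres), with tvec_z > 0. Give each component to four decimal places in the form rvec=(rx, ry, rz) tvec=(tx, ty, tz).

rvec=(0.5096, 0.1685, 0.1110) tvec=(0.0355, 0.1922, 0.9732)

Intrinsics K: fx=529.8, fy=691.5, cx=330.7, cy=251.1
Marker side s = 0.155 m; corners in marker frame (Z=0):
  M0 = (-0.0775, +0.0775, 0)
  M1 = (+0.0775, +0.0775, 0)
  M2 = (+0.0775, -0.0775, 0)
  M3 = (-0.0775, -0.0775, 0)
Detected image corners:
  c0 = (307.172166, 418.941379) px
  c1 = (387.081315, 438.165985) px
  c2 = (397.398530, 353.109352) px
  c3 = (310.796832, 334.178171) px
Planar DLT: solve 8×8 A·h = b for H (H[2,2]=1):
  H  [+488.50988 +133.08783 +350.03562]
  H  [+70.51186 +743.62868 +387.66684]
  H  [-0.13626 +0.50721 +1.00000]
B = K⁻¹H; ‖b₁‖=1.027514, ‖b₂‖=1.027514; λ = 2/(‖b₁‖+‖b₂‖) = 0.973223, sign → tz>0 ⇒ λ=+0.973223
r₁ = λ·B[:,0] = (+0.98015,+0.14739,-0.13261); r₂ = λ·B[:,1] = (-0.06364,+0.86734,+0.49363)
r₃ = r₁×r₂ = (+0.18777,-0.47539,+0.85950); SVD([r₁ r₂ r₃]) → R = UVᵀ:
  R  [+0.98015 -0.06364 +0.18777]
  R  [+0.14739 +0.86734 -0.47539]
  R  [-0.13261 +0.49363 +0.85950]
t = (+0.03552, +0.19221, +0.97322) m
tr R = 2.706994; θ = arccos((tr R − 1)/2) = 0.548137 rad = 31.406°
axis k = ((R−Rᵀ)₃₂, (R−Rᵀ)₁₃, (R−Rᵀ)₂₁) / (2 sinθ) = (+0.929783, +0.307410, +0.202492)
rvec = θ·k = (+0.509648, +0.168503, +0.110993)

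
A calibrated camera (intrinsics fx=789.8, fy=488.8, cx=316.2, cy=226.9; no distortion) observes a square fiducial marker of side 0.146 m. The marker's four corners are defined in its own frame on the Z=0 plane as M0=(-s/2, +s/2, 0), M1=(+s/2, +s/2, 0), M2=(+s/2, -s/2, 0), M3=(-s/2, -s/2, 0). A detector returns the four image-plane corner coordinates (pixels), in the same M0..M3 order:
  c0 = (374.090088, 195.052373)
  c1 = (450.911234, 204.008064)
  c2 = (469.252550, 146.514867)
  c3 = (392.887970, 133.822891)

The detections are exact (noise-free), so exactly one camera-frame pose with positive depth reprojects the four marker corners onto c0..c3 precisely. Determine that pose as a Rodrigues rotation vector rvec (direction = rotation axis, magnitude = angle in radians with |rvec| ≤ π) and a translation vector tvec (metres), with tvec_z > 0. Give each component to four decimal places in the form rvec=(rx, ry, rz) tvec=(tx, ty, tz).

Intrinsics K: fx=789.8, fy=488.8, cx=316.2, cy=226.9
Marker side s = 0.146 m; corners in marker frame (Z=0):
  M0 = (-0.0730, +0.0730, 0)
  M1 = (+0.0730, +0.0730, 0)
  M2 = (+0.0730, -0.0730, 0)
  M3 = (-0.0730, -0.0730, 0)
Detected image corners:
  c0 = (374.090088, 195.052373) px
  c1 = (450.911234, 204.008064) px
  c2 = (469.252550, 146.514867) px
  c3 = (392.887970, 133.822891) px
Planar DLT: solve 8×8 A·h = b for H (H[2,2]=1):
  H  [+701.75864 -101.41439 +422.91824]
  H  [+145.41292 +416.55216 +170.14763]
  H  [+0.41998 +0.06099 +1.00000]
B = K⁻¹H; ‖b₁‖=0.840151, ‖b₂‖=0.840151; λ = 2/(‖b₁‖+‖b₂‖) = 1.190262, sign → tz>0 ⇒ λ=+1.190262
r₁ = λ·B[:,0] = (+0.85745,+0.12204,+0.49989); r₂ = λ·B[:,1] = (-0.18190,+0.98063,+0.07260)
r₃ = r₁×r₂ = (-0.48135,-0.15318,+0.86304); SVD([r₁ r₂ r₃]) → R = UVᵀ:
  R  [+0.85745 -0.18190 -0.48135]
  R  [+0.12204 +0.98063 -0.15318]
  R  [+0.49989 +0.07260 +0.86304]
t = (+0.16083, -0.13820, +1.19026) m
tr R = 2.701120; θ = arccos((tr R − 1)/2) = 0.553747 rad = 31.727°
axis k = ((R−Rᵀ)₃₂, (R−Rᵀ)₁₃, (R−Rᵀ)₂₁) / (2 sinθ) = (+0.214671, -0.932954, +0.288987)
rvec = θ·k = (+0.118873, -0.516621, +0.160026)

rvec=(0.1189, -0.5166, 0.1600) tvec=(0.1608, -0.1382, 1.1903)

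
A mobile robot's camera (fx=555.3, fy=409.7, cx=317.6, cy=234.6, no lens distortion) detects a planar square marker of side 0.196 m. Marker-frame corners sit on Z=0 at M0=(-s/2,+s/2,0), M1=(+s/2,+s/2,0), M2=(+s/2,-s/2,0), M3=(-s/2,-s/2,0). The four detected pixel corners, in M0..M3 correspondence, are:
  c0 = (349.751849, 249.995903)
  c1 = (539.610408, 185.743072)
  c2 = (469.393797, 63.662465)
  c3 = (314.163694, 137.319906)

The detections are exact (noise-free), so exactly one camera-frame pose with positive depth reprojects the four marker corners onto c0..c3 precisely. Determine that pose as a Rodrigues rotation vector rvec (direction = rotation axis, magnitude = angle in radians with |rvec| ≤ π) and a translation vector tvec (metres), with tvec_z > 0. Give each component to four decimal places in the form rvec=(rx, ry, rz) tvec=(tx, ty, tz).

Intrinsics K: fx=555.3, fy=409.7, cx=317.6, cy=234.6
Marker side s = 0.196 m; corners in marker frame (Z=0):
  M0 = (-0.0980, +0.0980, 0)
  M1 = (+0.0980, +0.0980, 0)
  M2 = (+0.0980, -0.0980, 0)
  M3 = (-0.0980, -0.0980, 0)
Detected image corners:
  c0 = (349.751849, 249.995903) px
  c1 = (539.610408, 185.743072) px
  c2 = (469.393797, 63.662465) px
  c3 = (314.163694, 137.319906) px
Planar DLT: solve 8×8 A·h = b for H (H[2,2]=1):
  H  [+515.68380 -55.96608 +409.01791]
  H  [-489.87869 +475.64682 +157.69342]
  H  [-0.85611 -0.76146 +1.00000]
B = K⁻¹H; ‖b₁‖=1.800617, ‖b₂‖=1.800617; λ = 2/(‖b₁‖+‖b₂‖) = 0.555365, sign → tz>0 ⇒ λ=+0.555365
r₁ = λ·B[:,0] = (+0.78768,-0.39180,-0.47546); r₂ = λ·B[:,1] = (+0.18589,+0.88691,-0.42289)
r₃ = r₁×r₂ = (+0.58737,+0.24471,+0.77143); SVD([r₁ r₂ r₃]) → R = UVᵀ:
  R  [+0.78768 +0.18589 +0.58737]
  R  [-0.39180 +0.88691 +0.24471]
  R  [-0.47546 -0.42289 +0.77143]
t = (+0.09143, -0.10425, +0.55537) m
tr R = 2.446020; θ = arccos((tr R − 1)/2) = 0.762647 rad = 43.696°
axis k = ((R−Rᵀ)₃₂, (R−Rᵀ)₁₃, (R−Rᵀ)₂₁) / (2 sinθ) = (-0.483183, +0.769232, -0.418111)
rvec = θ·k = (-0.368498, +0.586652, -0.318871)

rvec=(-0.3685, 0.5867, -0.3189) tvec=(0.0914, -0.1043, 0.5554)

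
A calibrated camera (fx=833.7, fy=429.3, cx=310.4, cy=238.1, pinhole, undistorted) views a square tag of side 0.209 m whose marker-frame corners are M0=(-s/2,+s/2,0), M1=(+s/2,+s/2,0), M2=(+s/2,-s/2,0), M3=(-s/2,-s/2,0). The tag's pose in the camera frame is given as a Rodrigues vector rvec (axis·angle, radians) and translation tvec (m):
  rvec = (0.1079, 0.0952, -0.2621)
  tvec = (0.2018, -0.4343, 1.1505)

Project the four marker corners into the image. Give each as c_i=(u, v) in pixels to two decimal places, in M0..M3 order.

c0=(402.09, 125.42) c1=(549.68, 103.44) c2=(513.21, 24.83) c3=(363.82, 48.71)

Intrinsics K: fx=833.7, fy=429.3, cx=310.4, cy=238.1
Marker side s = 0.209 m; corners in marker frame (Z=0):
  M0 = (-0.1045, +0.1045, 0)
  M1 = (+0.1045, +0.1045, 0)
  M2 = (+0.1045, -0.1045, 0)
  M3 = (-0.1045, -0.1045, 0)
rvec = (0.1079, 0.0952, -0.2621), |rvec| = θ = 0.29900 rad = 17.132°
Rodrigues: sinθ=0.29457, 1−cosθ=0.04437; R = I + sinθ·[k]× + (1−cosθ)·[k]×²:
    [+0.96141 +0.26331 +0.07975]
    [-0.25311 +0.96013 -0.11868]
    [-0.10782 +0.09392 +0.98972]
t = (0.2018, -0.4343, 1.1505) m
M0: Pc = R·M0+t = (+0.12885, -0.30752, +1.17158); u = 833.7·(+0.12885)/1.17158 + 310.4 = 402.0890, v = 429.3·(-0.30752)/1.17158 + 238.1 = 125.4176
M1: Pc = R·M1+t = (+0.32978, -0.36042, +1.14905); u = 833.7·(+0.32978)/1.14905 + 310.4 = 549.6768, v = 429.3·(-0.36042)/1.14905 + 238.1 = 103.4432
M2: Pc = R·M2+t = (+0.27475, -0.56108, +1.12942); u = 833.7·(+0.27475)/1.12942 + 310.4 = 513.2126, v = 429.3·(-0.56108)/1.12942 + 238.1 = 24.8280
M3: Pc = R·M3+t = (+0.07382, -0.50818, +1.15195); u = 833.7·(+0.07382)/1.15195 + 310.4 = 363.8233, v = 429.3·(-0.50818)/1.15195 + 238.1 = 48.7147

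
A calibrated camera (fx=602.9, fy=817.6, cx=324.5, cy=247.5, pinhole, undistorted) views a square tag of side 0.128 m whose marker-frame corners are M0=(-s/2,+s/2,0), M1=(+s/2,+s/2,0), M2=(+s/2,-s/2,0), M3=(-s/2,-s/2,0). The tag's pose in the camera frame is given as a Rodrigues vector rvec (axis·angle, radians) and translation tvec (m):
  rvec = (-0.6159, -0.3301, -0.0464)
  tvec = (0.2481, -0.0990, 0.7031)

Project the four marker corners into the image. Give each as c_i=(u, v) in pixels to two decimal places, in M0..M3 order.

Intrinsics K: fx=602.9, fy=817.6, cx=324.5, cy=247.5
Marker side s = 0.128 m; corners in marker frame (Z=0):
  M0 = (-0.0640, +0.0640, 0)
  M1 = (+0.0640, +0.0640, 0)
  M2 = (+0.0640, -0.0640, 0)
  M3 = (-0.0640, -0.0640, 0)
rvec = (-0.6159, -0.3301, -0.0464), |rvec| = θ = 0.70032 rad = 40.126°
Rodrigues: sinθ=0.64446, 1−cosθ=0.23537; R = I + sinθ·[k]× + (1−cosθ)·[k]×²:
    [+0.94667 +0.14027 -0.29006]
    [+0.05487 +0.81693 +0.57413]
    [+0.31749 -0.55943 +0.76567]
t = (0.2481, -0.0990, 0.7031) m
M0: Pc = R·M0+t = (+0.19649, -0.05023, +0.64698); u = 602.9·(+0.19649)/0.64698 + 324.5 = 507.6033, v = 817.6·(-0.05023)/0.64698 + 247.5 = 184.0255
M1: Pc = R·M1+t = (+0.31766, -0.04321, +0.68762); u = 602.9·(+0.31766)/0.68762 + 324.5 = 603.0272, v = 817.6·(-0.04321)/0.68762 + 247.5 = 196.1275
M2: Pc = R·M2+t = (+0.29971, -0.14777, +0.75922); u = 602.9·(+0.29971)/0.75922 + 324.5 = 562.5005, v = 817.6·(-0.14777)/0.75922 + 247.5 = 88.3658
M3: Pc = R·M3+t = (+0.17854, -0.15479, +0.71858); u = 602.9·(+0.17854)/0.71858 + 324.5 = 474.2935, v = 817.6·(-0.15479)/0.71858 + 247.5 = 71.3755

c0=(507.60, 184.03) c1=(603.03, 196.13) c2=(562.50, 88.37) c3=(474.29, 71.38)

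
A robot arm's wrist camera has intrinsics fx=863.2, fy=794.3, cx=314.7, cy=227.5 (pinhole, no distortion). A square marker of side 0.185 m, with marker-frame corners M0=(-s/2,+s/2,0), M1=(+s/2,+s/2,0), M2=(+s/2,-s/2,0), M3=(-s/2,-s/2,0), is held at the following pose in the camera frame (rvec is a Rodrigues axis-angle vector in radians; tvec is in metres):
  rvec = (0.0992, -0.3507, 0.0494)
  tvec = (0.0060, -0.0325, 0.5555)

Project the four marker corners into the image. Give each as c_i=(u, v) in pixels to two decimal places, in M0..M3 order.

c0=(173.76, 311.99) c1=(440.36, 310.60) c2=(461.96, 60.81) c3=(189.58, 31.29)

Intrinsics K: fx=863.2, fy=794.3, cx=314.7, cy=227.5
Marker side s = 0.185 m; corners in marker frame (Z=0):
  M0 = (-0.0925, +0.0925, 0)
  M1 = (+0.0925, +0.0925, 0)
  M2 = (+0.0925, -0.0925, 0)
  M3 = (-0.0925, -0.0925, 0)
rvec = (0.0992, -0.3507, 0.0494), |rvec| = θ = 0.36779 rad = 21.073°
Rodrigues: sinθ=0.35956, 1−cosθ=0.06688; R = I + sinθ·[k]× + (1−cosθ)·[k]×²:
    [+0.93799 -0.06549 -0.34042]
    [+0.03109 +0.99393 -0.10554]
    [+0.34527 +0.08841 +0.93433]
t = (0.0060, -0.0325, 0.5555) m
M0: Pc = R·M0+t = (-0.08682, +0.05656, +0.53174); u = 863.2·(-0.08682)/0.53174 + 314.7 = 173.7577, v = 794.3·(+0.05656)/0.53174 + 227.5 = 311.9910
M1: Pc = R·M1+t = (+0.08671, +0.06231, +0.59562); u = 863.2·(+0.08671)/0.59562 + 314.7 = 440.3590, v = 794.3·(+0.06231)/0.59562 + 227.5 = 310.6014
M2: Pc = R·M2+t = (+0.09882, -0.12156, +0.57926); u = 863.2·(+0.09882)/0.57926 + 314.7 = 461.9626, v = 794.3·(-0.12156)/0.57926 + 227.5 = 60.8098
M3: Pc = R·M3+t = (-0.07471, -0.12731, +0.51538); u = 863.2·(-0.07471)/0.51538 + 314.7 = 189.5778, v = 794.3·(-0.12731)/0.51538 + 227.5 = 31.2853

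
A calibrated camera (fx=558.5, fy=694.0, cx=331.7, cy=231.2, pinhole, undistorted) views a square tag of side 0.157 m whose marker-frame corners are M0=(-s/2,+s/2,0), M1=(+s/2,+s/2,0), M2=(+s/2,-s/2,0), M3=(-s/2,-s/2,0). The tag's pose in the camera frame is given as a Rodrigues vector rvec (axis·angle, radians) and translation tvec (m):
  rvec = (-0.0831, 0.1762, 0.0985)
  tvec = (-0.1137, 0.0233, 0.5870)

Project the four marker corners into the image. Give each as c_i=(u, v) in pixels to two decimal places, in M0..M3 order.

c0=(145.13, 340.86) c1=(287.35, 363.66) c2=(304.15, 174.30) c3=(163.86, 160.70)

Intrinsics K: fx=558.5, fy=694.0, cx=331.7, cy=231.2
Marker side s = 0.157 m; corners in marker frame (Z=0):
  M0 = (-0.0785, +0.0785, 0)
  M1 = (+0.0785, +0.0785, 0)
  M2 = (+0.0785, -0.0785, 0)
  M3 = (-0.0785, -0.0785, 0)
rvec = (-0.0831, 0.1762, 0.0985), |rvec| = θ = 0.21830 rad = 12.508°
Rodrigues: sinθ=0.21657, 1−cosθ=0.02373; R = I + sinθ·[k]× + (1−cosθ)·[k]×²:
    [+0.97971 -0.10501 +0.17073]
    [+0.09043 +0.99173 +0.09109]
    [-0.17888 -0.07380 +0.98110]
t = (-0.1137, 0.0233, 0.5870) m
M0: Pc = R·M0+t = (-0.19885, +0.09405, +0.59525); u = 558.5·(-0.19885)/0.59525 + 331.7 = 145.1261, v = 694.0·(+0.09405)/0.59525 + 231.2 = 340.8553
M1: Pc = R·M1+t = (-0.04504, +0.10825, +0.56716); u = 558.5·(-0.04504)/0.56716 + 331.7 = 287.3516, v = 694.0·(+0.10825)/0.56716 + 231.2 = 363.6571
M2: Pc = R·M2+t = (-0.02855, -0.04745, +0.57875); u = 558.5·(-0.02855)/0.57875 + 331.7 = 304.1493, v = 694.0·(-0.04745)/0.57875 + 231.2 = 174.2985
M3: Pc = R·M3+t = (-0.18236, -0.06165, +0.60684); u = 558.5·(-0.18236)/0.60684 + 331.7 = 163.8620, v = 694.0·(-0.06165)/0.60684 + 231.2 = 160.6955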